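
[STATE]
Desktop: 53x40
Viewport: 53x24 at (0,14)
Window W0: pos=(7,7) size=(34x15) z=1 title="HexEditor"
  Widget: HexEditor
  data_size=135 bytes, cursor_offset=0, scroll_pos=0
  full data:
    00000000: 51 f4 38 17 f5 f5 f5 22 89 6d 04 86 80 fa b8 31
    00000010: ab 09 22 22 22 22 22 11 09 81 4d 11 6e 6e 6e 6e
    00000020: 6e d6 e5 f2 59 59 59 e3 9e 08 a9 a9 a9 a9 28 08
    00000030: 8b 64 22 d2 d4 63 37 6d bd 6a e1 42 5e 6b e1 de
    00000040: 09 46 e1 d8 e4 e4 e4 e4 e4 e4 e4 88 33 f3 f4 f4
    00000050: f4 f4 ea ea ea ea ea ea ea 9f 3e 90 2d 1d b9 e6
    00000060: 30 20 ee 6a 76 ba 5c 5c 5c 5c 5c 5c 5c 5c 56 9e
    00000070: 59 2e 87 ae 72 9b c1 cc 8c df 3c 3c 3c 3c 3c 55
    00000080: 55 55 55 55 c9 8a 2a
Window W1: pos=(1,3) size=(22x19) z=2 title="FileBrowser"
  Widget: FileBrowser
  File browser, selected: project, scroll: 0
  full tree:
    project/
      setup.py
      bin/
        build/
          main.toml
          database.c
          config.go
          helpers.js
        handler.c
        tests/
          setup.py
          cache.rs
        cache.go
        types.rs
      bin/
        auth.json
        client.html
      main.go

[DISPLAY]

 ┃                    ┃ e1 d8 e4 e4 e4 e┃            
 ┃                    ┃ ea ea ea ea ea e┃            
 ┃                    ┃ ee 6a 76 ba 5c 5┃            
 ┃                    ┃ 87 ae 72 9b c1 c┃            
 ┃                    ┃ 55 55 c9 8a 2a  ┃            
 ┃                    ┃                 ┃            
 ┃                    ┃                 ┃            
 ┗━━━━━━━━━━━━━━━━━━━━┛━━━━━━━━━━━━━━━━━┛            
                                                     
                                                     
                                                     
                                                     
                                                     
                                                     
                                                     
                                                     
                                                     
                                                     
                                                     
                                                     
                                                     
                                                     
                                                     
                                                     


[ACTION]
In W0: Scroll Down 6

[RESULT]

 ┃                    ┃                 ┃            
 ┃                    ┃                 ┃            
 ┃                    ┃                 ┃            
 ┃                    ┃                 ┃            
 ┃                    ┃                 ┃            
 ┃                    ┃                 ┃            
 ┃                    ┃                 ┃            
 ┗━━━━━━━━━━━━━━━━━━━━┛━━━━━━━━━━━━━━━━━┛            
                                                     
                                                     
                                                     
                                                     
                                                     
                                                     
                                                     
                                                     
                                                     
                                                     
                                                     
                                                     
                                                     
                                                     
                                                     
                                                     


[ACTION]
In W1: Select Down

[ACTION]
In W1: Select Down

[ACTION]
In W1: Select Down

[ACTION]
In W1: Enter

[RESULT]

 ┃    [-] bin/        ┃                 ┃            
 ┃      auth.json     ┃                 ┃            
 ┃      client.html   ┃                 ┃            
 ┃    main.go         ┃                 ┃            
 ┃                    ┃                 ┃            
 ┃                    ┃                 ┃            
 ┃                    ┃                 ┃            
 ┗━━━━━━━━━━━━━━━━━━━━┛━━━━━━━━━━━━━━━━━┛            
                                                     
                                                     
                                                     
                                                     
                                                     
                                                     
                                                     
                                                     
                                                     
                                                     
                                                     
                                                     
                                                     
                                                     
                                                     
                                                     


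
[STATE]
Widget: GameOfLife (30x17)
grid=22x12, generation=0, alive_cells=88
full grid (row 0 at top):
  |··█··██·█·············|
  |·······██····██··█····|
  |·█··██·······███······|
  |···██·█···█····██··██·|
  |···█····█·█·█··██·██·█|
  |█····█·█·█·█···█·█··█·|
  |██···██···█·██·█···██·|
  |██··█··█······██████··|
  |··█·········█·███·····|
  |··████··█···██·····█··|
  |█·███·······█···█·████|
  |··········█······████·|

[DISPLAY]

Gen: 0                        
··█··██·█·············        
·······██····██··█····        
·█··██·······███······        
···██·█···█····██··██·        
···█····█·█·█··██·██·█        
█····█·█·█·█···█·█··█·        
██···██···█·██·█···██·        
██··█··█······██████··        
··█·········█·███·····        
··████··█···██·····█··        
█·███·······█···█·████        
··········█······████·        
                              
                              
                              
                              


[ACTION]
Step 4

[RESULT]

Gen: 4                        
····██················        
···█····██············        
·█········█·····█·····        
·█·····█···█·····█·███        
·····█···█·█···█··█···        
··█·······█···██······        
···██·········█··██·█·        
██·██·········███··███        
···············█······        
█·██············█···██        
·██·············█···█·        
···█··················        
                              
                              
                              
                              


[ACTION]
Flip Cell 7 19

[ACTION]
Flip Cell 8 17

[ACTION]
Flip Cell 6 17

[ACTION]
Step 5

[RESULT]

Gen: 9                        
·········██···········        
········█··█··········        
·········█·█··········        
·········█·█··········        
················██····        
···············███····        
·██·············█·····        
█·█···················        
█···················█·        
···█············██·█·█        
██·██············█████        
················██····        
                              
                              
                              
                              


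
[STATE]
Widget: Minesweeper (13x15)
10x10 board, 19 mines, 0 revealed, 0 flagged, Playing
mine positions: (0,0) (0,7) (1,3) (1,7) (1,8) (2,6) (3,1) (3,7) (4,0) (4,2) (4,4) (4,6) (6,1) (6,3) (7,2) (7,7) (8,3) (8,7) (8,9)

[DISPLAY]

■■■■■■■■■■   
■■■■■■■■■■   
■■■■■■■■■■   
■■■■■■■■■■   
■■■■■■■■■■   
■■■■■■■■■■   
■■■■■■■■■■   
■■■■■■■■■■   
■■■■■■■■■■   
■■■■■■■■■■   
             
             
             
             
             


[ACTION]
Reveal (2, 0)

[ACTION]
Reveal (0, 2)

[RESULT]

■■1■■■■■■■   
■■■■■■■■■■   
1■■■■■■■■■   
■■■■■■■■■■   
■■■■■■■■■■   
■■■■■■■■■■   
■■■■■■■■■■   
■■■■■■■■■■   
■■■■■■■■■■   
■■■■■■■■■■   
             
             
             
             
             


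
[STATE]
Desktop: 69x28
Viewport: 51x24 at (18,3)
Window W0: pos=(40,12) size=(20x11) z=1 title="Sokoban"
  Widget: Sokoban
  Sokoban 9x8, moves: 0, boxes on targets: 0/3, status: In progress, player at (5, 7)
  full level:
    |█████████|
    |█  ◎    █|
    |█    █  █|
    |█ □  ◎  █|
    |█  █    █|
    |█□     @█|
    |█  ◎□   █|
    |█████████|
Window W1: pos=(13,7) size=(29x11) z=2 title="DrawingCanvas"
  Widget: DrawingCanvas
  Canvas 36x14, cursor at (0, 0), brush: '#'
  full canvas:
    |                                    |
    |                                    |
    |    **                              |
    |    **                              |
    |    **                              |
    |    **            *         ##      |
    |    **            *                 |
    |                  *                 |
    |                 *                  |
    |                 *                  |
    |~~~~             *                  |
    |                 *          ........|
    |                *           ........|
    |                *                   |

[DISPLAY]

                                                   
                                                   
                                                   
                                                   
━━━━━━━━━━━━━━━━━━━━━━━┓                           
wingCanvas             ┃                           
───────────────────────┨                           
                       ┃                           
                       ┃                           
**                     ┃━━━━━━━━━━━━━━━━━┓         
**                     ┃Sokoban          ┃         
**                     ┃─────────────────┨         
**            *        ┃████████         ┃         
**            *        ┃  ◎    █         ┃         
━━━━━━━━━━━━━━━━━━━━━━━┛    █  █         ┃         
                      ┃█ □  ◎  █         ┃         
                      ┃█  █    █         ┃         
                      ┃█□     @█         ┃         
                      ┃█  ◎□   █         ┃         
                      ┗━━━━━━━━━━━━━━━━━━┛         
                                                   
                                                   
                                                   
                                                   


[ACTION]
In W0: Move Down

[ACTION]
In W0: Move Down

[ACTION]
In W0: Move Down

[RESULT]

                                                   
                                                   
                                                   
                                                   
━━━━━━━━━━━━━━━━━━━━━━━┓                           
wingCanvas             ┃                           
───────────────────────┨                           
                       ┃                           
                       ┃                           
**                     ┃━━━━━━━━━━━━━━━━━┓         
**                     ┃Sokoban          ┃         
**                     ┃─────────────────┨         
**            *        ┃████████         ┃         
**            *        ┃  ◎    █         ┃         
━━━━━━━━━━━━━━━━━━━━━━━┛    █  █         ┃         
                      ┃█ □  ◎  █         ┃         
                      ┃█  █    █         ┃         
                      ┃█□      █         ┃         
                      ┃█  ◎□  @█         ┃         
                      ┗━━━━━━━━━━━━━━━━━━┛         
                                                   
                                                   
                                                   
                                                   


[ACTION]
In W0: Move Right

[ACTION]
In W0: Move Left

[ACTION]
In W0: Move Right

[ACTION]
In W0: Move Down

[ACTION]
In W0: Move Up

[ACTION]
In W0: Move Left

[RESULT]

                                                   
                                                   
                                                   
                                                   
━━━━━━━━━━━━━━━━━━━━━━━┓                           
wingCanvas             ┃                           
───────────────────────┨                           
                       ┃                           
                       ┃                           
**                     ┃━━━━━━━━━━━━━━━━━┓         
**                     ┃Sokoban          ┃         
**                     ┃─────────────────┨         
**            *        ┃████████         ┃         
**            *        ┃  ◎    █         ┃         
━━━━━━━━━━━━━━━━━━━━━━━┛    █  █         ┃         
                      ┃█ □  ◎  █         ┃         
                      ┃█  █    █         ┃         
                      ┃█□    @ █         ┃         
                      ┃█  ◎□   █         ┃         
                      ┗━━━━━━━━━━━━━━━━━━┛         
                                                   
                                                   
                                                   
                                                   


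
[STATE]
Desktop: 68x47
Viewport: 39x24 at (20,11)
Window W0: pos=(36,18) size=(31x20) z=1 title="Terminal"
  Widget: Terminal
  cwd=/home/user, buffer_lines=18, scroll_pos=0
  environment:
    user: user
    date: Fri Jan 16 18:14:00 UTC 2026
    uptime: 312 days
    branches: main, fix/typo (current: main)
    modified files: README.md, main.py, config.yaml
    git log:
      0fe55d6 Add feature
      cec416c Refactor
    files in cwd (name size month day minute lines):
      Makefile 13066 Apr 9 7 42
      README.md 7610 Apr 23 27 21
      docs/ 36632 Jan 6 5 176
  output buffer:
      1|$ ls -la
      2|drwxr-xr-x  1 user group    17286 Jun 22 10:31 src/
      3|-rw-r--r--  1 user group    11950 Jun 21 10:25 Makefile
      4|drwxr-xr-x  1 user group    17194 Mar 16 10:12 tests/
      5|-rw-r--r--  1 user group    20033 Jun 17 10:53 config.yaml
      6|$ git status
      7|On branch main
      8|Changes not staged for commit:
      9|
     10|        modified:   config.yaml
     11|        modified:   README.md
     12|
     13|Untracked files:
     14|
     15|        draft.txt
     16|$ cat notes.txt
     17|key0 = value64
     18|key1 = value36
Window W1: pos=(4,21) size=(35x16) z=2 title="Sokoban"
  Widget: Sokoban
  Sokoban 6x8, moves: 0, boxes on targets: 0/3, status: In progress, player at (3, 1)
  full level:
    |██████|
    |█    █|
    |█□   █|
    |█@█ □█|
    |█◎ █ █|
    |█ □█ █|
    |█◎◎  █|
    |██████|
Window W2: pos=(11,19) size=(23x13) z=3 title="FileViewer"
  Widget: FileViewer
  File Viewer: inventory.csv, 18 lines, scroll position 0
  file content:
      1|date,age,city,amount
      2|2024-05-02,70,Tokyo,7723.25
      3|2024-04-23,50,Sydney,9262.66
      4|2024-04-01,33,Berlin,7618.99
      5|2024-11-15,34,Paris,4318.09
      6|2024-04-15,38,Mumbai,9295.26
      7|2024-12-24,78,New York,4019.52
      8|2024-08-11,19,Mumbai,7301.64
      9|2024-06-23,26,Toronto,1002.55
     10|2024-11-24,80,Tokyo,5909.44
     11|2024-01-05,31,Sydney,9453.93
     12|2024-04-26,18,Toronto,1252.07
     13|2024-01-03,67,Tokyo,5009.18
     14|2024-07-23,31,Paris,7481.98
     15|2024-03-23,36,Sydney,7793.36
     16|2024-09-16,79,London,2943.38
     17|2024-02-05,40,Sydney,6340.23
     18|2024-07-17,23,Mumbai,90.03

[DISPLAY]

                                       
                                       
                                       
                                       
                                       
                                       
                                       
                ┏━━━━━━━━━━━━━━━━━━━━━━
━━━━━━━━━━━━━┓  ┃ Terminal             
wer          ┃  ┠──────────────────────
─────────────┨━━━━┓ls -la              
,city,amount▲┃    ┃wxr-xr-x  1 user gro
02,70,Tokyo,█┃────┨w-r--r--  1 user gro
23,50,Sydney░┃    ┃wxr-xr-x  1 user gro
01,33,Berlin░┃    ┃w-r--r--  1 user gro
15,34,Paris,░┃    ┃git status          
15,38,Mumbai░┃    ┃ branch main        
24,78,New Yo░┃    ┃anges not staged for
11,19,Mumbai░┃    ┃                    
23,26,Toront▼┃    ┃      modified:   co
━━━━━━━━━━━━━┛    ┃      modified:   RE
                  ┃                    
                  ┃tracked files:      
                  ┃                    


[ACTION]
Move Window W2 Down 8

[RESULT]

                                       
                                       
                                       
                                       
                                       
                                       
                                       
                ┏━━━━━━━━━━━━━━━━━━━━━━
                ┃ Terminal             
                ┠──────────────────────
━━━━━━━━━━━━━━━━━━┓ls -la              
                  ┃wxr-xr-x  1 user gro
──────────────────┨w-r--r--  1 user gro
                  ┃wxr-xr-x  1 user gro
                  ┃w-r--r--  1 user gro
                  ┃git status          
━━━━━━━━━━━━━┓    ┃ branch main        
wer          ┃    ┃anges not staged for
─────────────┨    ┃                    
,city,amount▲┃    ┃      modified:   co
02,70,Tokyo,█┃    ┃      modified:   RE
23,50,Sydney░┃    ┃                    
01,33,Berlin░┃    ┃tracked files:      
15,34,Paris,░┃    ┃                    


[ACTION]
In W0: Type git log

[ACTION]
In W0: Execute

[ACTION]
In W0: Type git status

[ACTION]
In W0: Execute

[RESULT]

                                       
                                       
                                       
                                       
                                       
                                       
                                       
                ┏━━━━━━━━━━━━━━━━━━━━━━
                ┃ Terminal             
                ┠──────────────────────
━━━━━━━━━━━━━━━━━━┓                    
                  ┃      draft.txt     
──────────────────┨cat notes.txt       
                  ┃y0 = value64        
                  ┃y1 = value36        
                  ┃git log             
━━━━━━━━━━━━━┓    ┃e55d6 Add feature   
wer          ┃    ┃c416c Refactor      
─────────────┨    ┃git status          
,city,amount▲┃    ┃ branch main        
02,70,Tokyo,█┃    ┃anges not staged for
23,50,Sydney░┃    ┃                    
01,33,Berlin░┃    ┃      modified:   RE
15,34,Paris,░┃    ┃      modified:   ma


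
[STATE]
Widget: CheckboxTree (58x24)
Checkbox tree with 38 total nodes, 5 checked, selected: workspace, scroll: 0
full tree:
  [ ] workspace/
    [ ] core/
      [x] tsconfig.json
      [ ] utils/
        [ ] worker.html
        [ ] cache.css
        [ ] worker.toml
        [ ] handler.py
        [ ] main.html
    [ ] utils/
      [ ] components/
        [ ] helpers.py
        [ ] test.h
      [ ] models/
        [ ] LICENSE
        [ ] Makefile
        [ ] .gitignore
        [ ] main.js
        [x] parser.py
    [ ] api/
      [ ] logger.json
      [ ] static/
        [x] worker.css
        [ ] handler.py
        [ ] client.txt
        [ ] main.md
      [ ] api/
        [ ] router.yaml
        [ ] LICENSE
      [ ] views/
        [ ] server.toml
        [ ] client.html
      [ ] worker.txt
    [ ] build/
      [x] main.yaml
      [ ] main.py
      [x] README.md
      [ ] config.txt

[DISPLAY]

>[-] workspace/                                           
   [-] core/                                              
     [x] tsconfig.json                                    
     [ ] utils/                                           
       [ ] worker.html                                    
       [ ] cache.css                                      
       [ ] worker.toml                                    
       [ ] handler.py                                     
       [ ] main.html                                      
   [-] utils/                                             
     [ ] components/                                      
       [ ] helpers.py                                     
       [ ] test.h                                         
     [-] models/                                          
       [ ] LICENSE                                        
       [ ] Makefile                                       
       [ ] .gitignore                                     
       [ ] main.js                                        
       [x] parser.py                                      
   [-] api/                                               
     [ ] logger.json                                      
     [-] static/                                          
       [x] worker.css                                     
       [ ] handler.py                                     


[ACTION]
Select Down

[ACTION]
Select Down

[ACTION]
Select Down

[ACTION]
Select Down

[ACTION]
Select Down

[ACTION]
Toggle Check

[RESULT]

 [-] workspace/                                           
   [-] core/                                              
     [x] tsconfig.json                                    
     [-] utils/                                           
       [ ] worker.html                                    
>      [x] cache.css                                      
       [ ] worker.toml                                    
       [ ] handler.py                                     
       [ ] main.html                                      
   [-] utils/                                             
     [ ] components/                                      
       [ ] helpers.py                                     
       [ ] test.h                                         
     [-] models/                                          
       [ ] LICENSE                                        
       [ ] Makefile                                       
       [ ] .gitignore                                     
       [ ] main.js                                        
       [x] parser.py                                      
   [-] api/                                               
     [ ] logger.json                                      
     [-] static/                                          
       [x] worker.css                                     
       [ ] handler.py                                     


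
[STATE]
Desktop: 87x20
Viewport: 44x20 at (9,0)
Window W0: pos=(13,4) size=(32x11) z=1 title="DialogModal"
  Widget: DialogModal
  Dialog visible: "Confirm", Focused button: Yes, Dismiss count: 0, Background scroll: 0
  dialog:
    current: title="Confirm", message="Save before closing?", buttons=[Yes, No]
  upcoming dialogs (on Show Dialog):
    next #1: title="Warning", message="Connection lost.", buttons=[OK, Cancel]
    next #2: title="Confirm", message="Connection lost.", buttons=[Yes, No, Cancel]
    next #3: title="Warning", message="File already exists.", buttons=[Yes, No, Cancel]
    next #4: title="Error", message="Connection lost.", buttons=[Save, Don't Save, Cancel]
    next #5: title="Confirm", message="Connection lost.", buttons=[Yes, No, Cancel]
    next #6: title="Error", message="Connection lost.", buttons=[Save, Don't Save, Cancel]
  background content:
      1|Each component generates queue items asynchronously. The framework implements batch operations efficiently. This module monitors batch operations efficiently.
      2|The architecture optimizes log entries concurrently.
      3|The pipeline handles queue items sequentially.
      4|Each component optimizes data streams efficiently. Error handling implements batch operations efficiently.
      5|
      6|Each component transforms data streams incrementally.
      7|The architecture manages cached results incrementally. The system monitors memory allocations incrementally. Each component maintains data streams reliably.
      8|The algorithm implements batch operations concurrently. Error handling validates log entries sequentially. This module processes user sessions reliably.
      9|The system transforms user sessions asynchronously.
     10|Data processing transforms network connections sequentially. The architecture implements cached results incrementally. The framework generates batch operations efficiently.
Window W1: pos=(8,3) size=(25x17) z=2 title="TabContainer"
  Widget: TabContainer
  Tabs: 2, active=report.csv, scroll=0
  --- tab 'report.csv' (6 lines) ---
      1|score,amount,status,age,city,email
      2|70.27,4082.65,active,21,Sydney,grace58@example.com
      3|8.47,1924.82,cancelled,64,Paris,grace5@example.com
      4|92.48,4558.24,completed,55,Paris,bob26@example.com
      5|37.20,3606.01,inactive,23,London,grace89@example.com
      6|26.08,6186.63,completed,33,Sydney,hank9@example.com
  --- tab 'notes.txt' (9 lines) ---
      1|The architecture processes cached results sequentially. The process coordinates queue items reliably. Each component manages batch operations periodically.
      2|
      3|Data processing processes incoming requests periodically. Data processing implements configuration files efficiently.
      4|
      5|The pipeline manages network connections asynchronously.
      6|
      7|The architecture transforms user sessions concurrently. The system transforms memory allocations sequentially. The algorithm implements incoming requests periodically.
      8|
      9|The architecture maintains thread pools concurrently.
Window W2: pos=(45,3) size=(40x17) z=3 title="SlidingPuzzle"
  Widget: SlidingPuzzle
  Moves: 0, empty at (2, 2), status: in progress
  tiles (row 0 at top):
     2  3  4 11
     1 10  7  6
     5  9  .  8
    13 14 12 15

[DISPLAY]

                                            
                                            
                                            
━━━━━━━━━━━━━━━━━━━━━━━┓            ┏━━━━━━━
 TabContainer          ┃━━━━━━━━━━━┓┃ Slidin
───────────────────────┨           ┃┠───────
[report.csv]│ notes.txt┃───────────┨┃┌────┬─
───────────────────────┃rates queue┃┃│  2 │ 
score,amount,status,age┃───────┐log┃┃├────┼─
70.27,4082.65,active,21┃       │ite┃┃│  1 │ 
8.47,1924.82,cancelled,┃osing? │ta ┃┃├────┼─
92.48,4558.24,completed┃       │   ┃┃│  5 │ 
37.20,3606.01,inactive,┃───────┘ata┃┃├────┼─
26.08,6186.63,completed┃nages cache┃┃│ 13 │ 
                       ┃━━━━━━━━━━━┛┃└────┴─
                       ┃            ┃Moves: 
                       ┃            ┃       
                       ┃            ┃       
                       ┃            ┃       
━━━━━━━━━━━━━━━━━━━━━━━┛            ┗━━━━━━━


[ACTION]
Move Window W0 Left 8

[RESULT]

                                            
                                            
                                            
━━━━━━━━━━━━━━━━━━━━━━━┓            ┏━━━━━━━
 TabContainer          ┃━━━┓        ┃ Slidin
───────────────────────┨   ┃        ┠───────
[report.csv]│ notes.txt┃───┨        ┃┌────┬─
───────────────────────┃eue┃        ┃│  2 │ 
score,amount,status,age┃log┃        ┃├────┼─
70.27,4082.65,active,21┃ite┃        ┃│  1 │ 
8.47,1924.82,cancelled,┃ta ┃        ┃├────┼─
92.48,4558.24,completed┃   ┃        ┃│  5 │ 
37.20,3606.01,inactive,┃ata┃        ┃├────┼─
26.08,6186.63,completed┃che┃        ┃│ 13 │ 
                       ┃━━━┛        ┃└────┴─
                       ┃            ┃Moves: 
                       ┃            ┃       
                       ┃            ┃       
                       ┃            ┃       
━━━━━━━━━━━━━━━━━━━━━━━┛            ┗━━━━━━━


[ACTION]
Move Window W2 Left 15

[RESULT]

                                            
                                            
                                            
━━━━━━━━━━━━━━━━━━━━━┏━━━━━━━━━━━━━━━━━━━━━━
 TabContainer        ┃ SlidingPuzzle        
─────────────────────┠──────────────────────
[report.csv]│ notes.t┃┌────┬────┬────┬────┐ 
─────────────────────┃│  2 │  3 │  4 │ 11 │ 
score,amount,status,a┃├────┼────┼────┼────┤ 
70.27,4082.65,active,┃│  1 │ 10 │  7 │  6 │ 
8.47,1924.82,cancelle┃├────┼────┼────┼────┤ 
92.48,4558.24,complet┃│  5 │  9 │    │  8 │ 
37.20,3606.01,inactiv┃├────┼────┼────┼────┤ 
26.08,6186.63,complet┃│ 13 │ 14 │ 12 │ 15 │ 
                     ┃└────┴────┴────┴────┘ 
                     ┃Moves: 0              
                     ┃                      
                     ┃                      
                     ┃                      
━━━━━━━━━━━━━━━━━━━━━┗━━━━━━━━━━━━━━━━━━━━━━


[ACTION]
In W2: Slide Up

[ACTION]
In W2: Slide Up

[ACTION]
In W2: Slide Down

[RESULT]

                                            
                                            
                                            
━━━━━━━━━━━━━━━━━━━━━┏━━━━━━━━━━━━━━━━━━━━━━
 TabContainer        ┃ SlidingPuzzle        
─────────────────────┠──────────────────────
[report.csv]│ notes.t┃┌────┬────┬────┬────┐ 
─────────────────────┃│  2 │  3 │  4 │ 11 │ 
score,amount,status,a┃├────┼────┼────┼────┤ 
70.27,4082.65,active,┃│  1 │ 10 │  7 │  6 │ 
8.47,1924.82,cancelle┃├────┼────┼────┼────┤ 
92.48,4558.24,complet┃│  5 │  9 │    │  8 │ 
37.20,3606.01,inactiv┃├────┼────┼────┼────┤ 
26.08,6186.63,complet┃│ 13 │ 14 │ 12 │ 15 │ 
                     ┃└────┴────┴────┴────┘ 
                     ┃Moves: 2              
                     ┃                      
                     ┃                      
                     ┃                      
━━━━━━━━━━━━━━━━━━━━━┗━━━━━━━━━━━━━━━━━━━━━━


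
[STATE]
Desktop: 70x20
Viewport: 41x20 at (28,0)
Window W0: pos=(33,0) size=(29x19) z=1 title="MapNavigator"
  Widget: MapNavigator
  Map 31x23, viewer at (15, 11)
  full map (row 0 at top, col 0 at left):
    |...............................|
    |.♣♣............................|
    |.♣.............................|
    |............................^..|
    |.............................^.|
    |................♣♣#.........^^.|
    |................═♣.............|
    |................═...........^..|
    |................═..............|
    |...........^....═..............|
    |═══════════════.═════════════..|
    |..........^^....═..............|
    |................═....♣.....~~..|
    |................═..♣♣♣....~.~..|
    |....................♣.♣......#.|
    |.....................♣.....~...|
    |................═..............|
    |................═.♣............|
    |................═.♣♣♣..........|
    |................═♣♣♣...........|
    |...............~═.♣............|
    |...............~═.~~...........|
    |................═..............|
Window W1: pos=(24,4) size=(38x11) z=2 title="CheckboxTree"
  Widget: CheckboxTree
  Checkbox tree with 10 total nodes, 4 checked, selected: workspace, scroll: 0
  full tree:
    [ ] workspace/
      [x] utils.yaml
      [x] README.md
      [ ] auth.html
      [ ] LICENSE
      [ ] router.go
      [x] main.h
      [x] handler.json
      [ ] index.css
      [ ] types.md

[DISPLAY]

     ┏━━━━━━━━━━━━━━━━━━━━━━━━━━━┓       
     ┃ MapNavigator              ┃       
     ┠───────────────────────────┨       
     ┃...........................┃       
━━━━━━━━━━━━━━━━━━━━━━━━━━━━━━━━━┓       
eckboxTree                       ┃       
─────────────────────────────────┨       
] workspace/                     ┃       
[x] utils.yaml                   ┃       
[x] README.md                    ┃       
[ ] auth.html                    ┃       
[ ] LICENSE                      ┃       
[ ] router.go                    ┃       
[x] main.h                       ┃       
━━━━━━━━━━━━━━━━━━━━━━━━━━━━━━━━━┛       
     ┃..............═............┃       
     ┃..............═.♣..........┃       
     ┃..............═.♣♣♣........┃       
     ┗━━━━━━━━━━━━━━━━━━━━━━━━━━━┛       
                                         


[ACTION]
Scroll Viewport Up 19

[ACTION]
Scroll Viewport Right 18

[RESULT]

    ┏━━━━━━━━━━━━━━━━━━━━━━━━━━━┓        
    ┃ MapNavigator              ┃        
    ┠───────────────────────────┨        
    ┃...........................┃        
━━━━━━━━━━━━━━━━━━━━━━━━━━━━━━━━┓        
ckboxTree                       ┃        
────────────────────────────────┨        
 workspace/                     ┃        
x] utils.yaml                   ┃        
x] README.md                    ┃        
 ] auth.html                    ┃        
 ] LICENSE                      ┃        
 ] router.go                    ┃        
x] main.h                       ┃        
━━━━━━━━━━━━━━━━━━━━━━━━━━━━━━━━┛        
    ┃..............═............┃        
    ┃..............═.♣..........┃        
    ┃..............═.♣♣♣........┃        
    ┗━━━━━━━━━━━━━━━━━━━━━━━━━━━┛        
                                         


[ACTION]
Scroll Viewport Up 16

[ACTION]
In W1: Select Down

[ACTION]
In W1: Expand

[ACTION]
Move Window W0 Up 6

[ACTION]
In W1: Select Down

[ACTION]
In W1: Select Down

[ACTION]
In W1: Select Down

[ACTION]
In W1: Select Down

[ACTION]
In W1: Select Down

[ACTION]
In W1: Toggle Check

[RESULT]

    ┏━━━━━━━━━━━━━━━━━━━━━━━━━━━┓        
    ┃ MapNavigator              ┃        
    ┠───────────────────────────┨        
    ┃...........................┃        
━━━━━━━━━━━━━━━━━━━━━━━━━━━━━━━━┓        
ckboxTree                       ┃        
────────────────────────────────┨        
 workspace/                     ┃        
x] utils.yaml                   ┃        
x] README.md                    ┃        
 ] auth.html                    ┃        
 ] LICENSE                      ┃        
 ] router.go                    ┃        
 ] main.h                       ┃        
━━━━━━━━━━━━━━━━━━━━━━━━━━━━━━━━┛        
    ┃..............═............┃        
    ┃..............═.♣..........┃        
    ┃..............═.♣♣♣........┃        
    ┗━━━━━━━━━━━━━━━━━━━━━━━━━━━┛        
                                         
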